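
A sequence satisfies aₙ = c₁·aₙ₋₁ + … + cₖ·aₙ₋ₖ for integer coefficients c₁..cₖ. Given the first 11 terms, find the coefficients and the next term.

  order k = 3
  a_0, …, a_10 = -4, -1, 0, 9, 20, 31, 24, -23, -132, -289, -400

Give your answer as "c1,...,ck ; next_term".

  a_3 = 2·0 + -1·-1 + -2·-4 = 9
  a_4 = 2·9 + -1·0 + -2·-1 = 20
  a_5 = 2·20 + -1·9 + -2·0 = 31
  a_6 = 2·31 + -1·20 + -2·9 = 24
  a_7 = 2·24 + -1·31 + -2·20 = -23
  a_8 = 2·-23 + -1·24 + -2·31 = -132
  a_9 = 2·-132 + -1·-23 + -2·24 = -289
  a_10 = 2·-289 + -1·-132 + -2·-23 = -400
  a_11 = 2·-400 + -1·-289 + -2·-132 = -247

2,-1,-2 ; -247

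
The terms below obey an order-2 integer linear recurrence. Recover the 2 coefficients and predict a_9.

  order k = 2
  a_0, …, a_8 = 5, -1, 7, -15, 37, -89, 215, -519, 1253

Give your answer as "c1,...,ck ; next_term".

  a_2 = -2·-1 + 1·5 = 7
  a_3 = -2·7 + 1·-1 = -15
  a_4 = -2·-15 + 1·7 = 37
  a_5 = -2·37 + 1·-15 = -89
  a_6 = -2·-89 + 1·37 = 215
  a_7 = -2·215 + 1·-89 = -519
  a_8 = -2·-519 + 1·215 = 1253
  a_9 = -2·1253 + 1·-519 = -3025

-2,1 ; -3025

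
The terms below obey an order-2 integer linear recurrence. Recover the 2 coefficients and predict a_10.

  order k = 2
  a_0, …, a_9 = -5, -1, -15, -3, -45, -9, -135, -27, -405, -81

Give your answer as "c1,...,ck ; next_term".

0,3 ; -1215

  a_2 = 0·-1 + 3·-5 = -15
  a_3 = 0·-15 + 3·-1 = -3
  a_4 = 0·-3 + 3·-15 = -45
  a_5 = 0·-45 + 3·-3 = -9
  a_6 = 0·-9 + 3·-45 = -135
  a_7 = 0·-135 + 3·-9 = -27
  a_8 = 0·-27 + 3·-135 = -405
  a_9 = 0·-405 + 3·-27 = -81
  a_10 = 0·-81 + 3·-405 = -1215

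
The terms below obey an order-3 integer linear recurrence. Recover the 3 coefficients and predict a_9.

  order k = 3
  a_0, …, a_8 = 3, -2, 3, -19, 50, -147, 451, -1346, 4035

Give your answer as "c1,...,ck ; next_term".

  a_3 = -2·3 + 2·-2 + -3·3 = -19
  a_4 = -2·-19 + 2·3 + -3·-2 = 50
  a_5 = -2·50 + 2·-19 + -3·3 = -147
  a_6 = -2·-147 + 2·50 + -3·-19 = 451
  a_7 = -2·451 + 2·-147 + -3·50 = -1346
  a_8 = -2·-1346 + 2·451 + -3·-147 = 4035
  a_9 = -2·4035 + 2·-1346 + -3·451 = -12115

-2,2,-3 ; -12115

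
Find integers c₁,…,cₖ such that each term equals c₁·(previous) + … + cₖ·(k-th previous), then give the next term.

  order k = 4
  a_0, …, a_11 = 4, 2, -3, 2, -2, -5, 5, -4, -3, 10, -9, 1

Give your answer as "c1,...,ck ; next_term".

0,0,1,-1 ; 13

  a_4 = 0·2 + 0·-3 + 1·2 + -1·4 = -2
  a_5 = 0·-2 + 0·2 + 1·-3 + -1·2 = -5
  a_6 = 0·-5 + 0·-2 + 1·2 + -1·-3 = 5
  a_7 = 0·5 + 0·-5 + 1·-2 + -1·2 = -4
  a_8 = 0·-4 + 0·5 + 1·-5 + -1·-2 = -3
  a_9 = 0·-3 + 0·-4 + 1·5 + -1·-5 = 10
  a_10 = 0·10 + 0·-3 + 1·-4 + -1·5 = -9
  a_11 = 0·-9 + 0·10 + 1·-3 + -1·-4 = 1
  a_12 = 0·1 + 0·-9 + 1·10 + -1·-3 = 13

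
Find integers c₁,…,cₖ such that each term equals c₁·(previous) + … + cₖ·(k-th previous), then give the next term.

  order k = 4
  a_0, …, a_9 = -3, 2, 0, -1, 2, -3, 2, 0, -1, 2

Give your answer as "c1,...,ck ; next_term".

-1,-1,-1,-1 ; -3

  a_4 = -1·-1 + -1·0 + -1·2 + -1·-3 = 2
  a_5 = -1·2 + -1·-1 + -1·0 + -1·2 = -3
  a_6 = -1·-3 + -1·2 + -1·-1 + -1·0 = 2
  a_7 = -1·2 + -1·-3 + -1·2 + -1·-1 = 0
  a_8 = -1·0 + -1·2 + -1·-3 + -1·2 = -1
  a_9 = -1·-1 + -1·0 + -1·2 + -1·-3 = 2
  a_10 = -1·2 + -1·-1 + -1·0 + -1·2 = -3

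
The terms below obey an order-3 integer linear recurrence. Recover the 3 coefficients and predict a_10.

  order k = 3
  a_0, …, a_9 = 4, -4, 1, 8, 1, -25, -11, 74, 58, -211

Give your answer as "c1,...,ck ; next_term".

0,-3,-1 ; -248

  a_3 = 0·1 + -3·-4 + -1·4 = 8
  a_4 = 0·8 + -3·1 + -1·-4 = 1
  a_5 = 0·1 + -3·8 + -1·1 = -25
  a_6 = 0·-25 + -3·1 + -1·8 = -11
  a_7 = 0·-11 + -3·-25 + -1·1 = 74
  a_8 = 0·74 + -3·-11 + -1·-25 = 58
  a_9 = 0·58 + -3·74 + -1·-11 = -211
  a_10 = 0·-211 + -3·58 + -1·74 = -248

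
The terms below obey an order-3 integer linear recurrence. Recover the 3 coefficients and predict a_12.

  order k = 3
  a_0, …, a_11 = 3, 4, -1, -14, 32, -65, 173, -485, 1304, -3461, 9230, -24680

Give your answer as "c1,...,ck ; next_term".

  a_3 = -3·-1 + -2·4 + -3·3 = -14
  a_4 = -3·-14 + -2·-1 + -3·4 = 32
  a_5 = -3·32 + -2·-14 + -3·-1 = -65
  a_6 = -3·-65 + -2·32 + -3·-14 = 173
  a_7 = -3·173 + -2·-65 + -3·32 = -485
  a_8 = -3·-485 + -2·173 + -3·-65 = 1304
  a_9 = -3·1304 + -2·-485 + -3·173 = -3461
  a_10 = -3·-3461 + -2·1304 + -3·-485 = 9230
  a_11 = -3·9230 + -2·-3461 + -3·1304 = -24680
  a_12 = -3·-24680 + -2·9230 + -3·-3461 = 65963

-3,-2,-3 ; 65963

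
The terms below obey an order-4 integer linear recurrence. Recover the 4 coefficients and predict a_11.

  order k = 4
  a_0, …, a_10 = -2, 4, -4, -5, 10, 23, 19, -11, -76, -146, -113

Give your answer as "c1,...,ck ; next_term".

  a_4 = 2·-5 + -3·-4 + 1·4 + -2·-2 = 10
  a_5 = 2·10 + -3·-5 + 1·-4 + -2·4 = 23
  a_6 = 2·23 + -3·10 + 1·-5 + -2·-4 = 19
  a_7 = 2·19 + -3·23 + 1·10 + -2·-5 = -11
  a_8 = 2·-11 + -3·19 + 1·23 + -2·10 = -76
  a_9 = 2·-76 + -3·-11 + 1·19 + -2·23 = -146
  a_10 = 2·-146 + -3·-76 + 1·-11 + -2·19 = -113
  a_11 = 2·-113 + -3·-146 + 1·-76 + -2·-11 = 158

2,-3,1,-2 ; 158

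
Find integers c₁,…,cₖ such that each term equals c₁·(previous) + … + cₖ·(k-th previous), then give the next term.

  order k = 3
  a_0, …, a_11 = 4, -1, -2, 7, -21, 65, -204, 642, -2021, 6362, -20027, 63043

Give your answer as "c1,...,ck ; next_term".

  a_3 = -4·-2 + -3·-1 + -1·4 = 7
  a_4 = -4·7 + -3·-2 + -1·-1 = -21
  a_5 = -4·-21 + -3·7 + -1·-2 = 65
  a_6 = -4·65 + -3·-21 + -1·7 = -204
  a_7 = -4·-204 + -3·65 + -1·-21 = 642
  a_8 = -4·642 + -3·-204 + -1·65 = -2021
  a_9 = -4·-2021 + -3·642 + -1·-204 = 6362
  a_10 = -4·6362 + -3·-2021 + -1·642 = -20027
  a_11 = -4·-20027 + -3·6362 + -1·-2021 = 63043
  a_12 = -4·63043 + -3·-20027 + -1·6362 = -198453

-4,-3,-1 ; -198453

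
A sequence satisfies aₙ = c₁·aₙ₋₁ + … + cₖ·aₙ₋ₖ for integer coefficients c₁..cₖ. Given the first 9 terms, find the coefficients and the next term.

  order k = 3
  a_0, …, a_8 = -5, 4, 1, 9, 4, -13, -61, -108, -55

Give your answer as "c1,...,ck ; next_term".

  a_3 = 2·1 + -2·4 + -3·-5 = 9
  a_4 = 2·9 + -2·1 + -3·4 = 4
  a_5 = 2·4 + -2·9 + -3·1 = -13
  a_6 = 2·-13 + -2·4 + -3·9 = -61
  a_7 = 2·-61 + -2·-13 + -3·4 = -108
  a_8 = 2·-108 + -2·-61 + -3·-13 = -55
  a_9 = 2·-55 + -2·-108 + -3·-61 = 289

2,-2,-3 ; 289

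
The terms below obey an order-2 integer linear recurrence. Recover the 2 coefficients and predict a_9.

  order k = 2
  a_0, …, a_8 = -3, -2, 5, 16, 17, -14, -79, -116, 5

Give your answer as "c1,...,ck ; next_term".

2,-3 ; 358

  a_2 = 2·-2 + -3·-3 = 5
  a_3 = 2·5 + -3·-2 = 16
  a_4 = 2·16 + -3·5 = 17
  a_5 = 2·17 + -3·16 = -14
  a_6 = 2·-14 + -3·17 = -79
  a_7 = 2·-79 + -3·-14 = -116
  a_8 = 2·-116 + -3·-79 = 5
  a_9 = 2·5 + -3·-116 = 358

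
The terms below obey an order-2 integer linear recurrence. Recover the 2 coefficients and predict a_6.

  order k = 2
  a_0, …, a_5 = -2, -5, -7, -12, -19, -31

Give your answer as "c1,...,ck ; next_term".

1,1 ; -50

  a_2 = 1·-5 + 1·-2 = -7
  a_3 = 1·-7 + 1·-5 = -12
  a_4 = 1·-12 + 1·-7 = -19
  a_5 = 1·-19 + 1·-12 = -31
  a_6 = 1·-31 + 1·-19 = -50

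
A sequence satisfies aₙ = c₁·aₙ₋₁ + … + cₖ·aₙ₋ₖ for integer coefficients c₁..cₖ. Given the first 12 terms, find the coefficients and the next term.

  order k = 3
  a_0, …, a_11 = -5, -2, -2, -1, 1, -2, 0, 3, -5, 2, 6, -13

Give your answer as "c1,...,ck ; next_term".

  a_3 = -1·-2 + -1·-2 + 1·-5 = -1
  a_4 = -1·-1 + -1·-2 + 1·-2 = 1
  a_5 = -1·1 + -1·-1 + 1·-2 = -2
  a_6 = -1·-2 + -1·1 + 1·-1 = 0
  a_7 = -1·0 + -1·-2 + 1·1 = 3
  a_8 = -1·3 + -1·0 + 1·-2 = -5
  a_9 = -1·-5 + -1·3 + 1·0 = 2
  a_10 = -1·2 + -1·-5 + 1·3 = 6
  a_11 = -1·6 + -1·2 + 1·-5 = -13
  a_12 = -1·-13 + -1·6 + 1·2 = 9

-1,-1,1 ; 9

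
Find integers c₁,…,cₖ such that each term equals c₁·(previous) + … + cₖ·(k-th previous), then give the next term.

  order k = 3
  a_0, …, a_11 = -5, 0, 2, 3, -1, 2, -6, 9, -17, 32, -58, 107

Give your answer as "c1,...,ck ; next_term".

  a_3 = -1·2 + 1·0 + -1·-5 = 3
  a_4 = -1·3 + 1·2 + -1·0 = -1
  a_5 = -1·-1 + 1·3 + -1·2 = 2
  a_6 = -1·2 + 1·-1 + -1·3 = -6
  a_7 = -1·-6 + 1·2 + -1·-1 = 9
  a_8 = -1·9 + 1·-6 + -1·2 = -17
  a_9 = -1·-17 + 1·9 + -1·-6 = 32
  a_10 = -1·32 + 1·-17 + -1·9 = -58
  a_11 = -1·-58 + 1·32 + -1·-17 = 107
  a_12 = -1·107 + 1·-58 + -1·32 = -197

-1,1,-1 ; -197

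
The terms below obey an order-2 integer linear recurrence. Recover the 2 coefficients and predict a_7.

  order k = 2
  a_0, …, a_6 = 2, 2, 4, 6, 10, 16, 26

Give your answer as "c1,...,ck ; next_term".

1,1 ; 42

  a_2 = 1·2 + 1·2 = 4
  a_3 = 1·4 + 1·2 = 6
  a_4 = 1·6 + 1·4 = 10
  a_5 = 1·10 + 1·6 = 16
  a_6 = 1·16 + 1·10 = 26
  a_7 = 1·26 + 1·16 = 42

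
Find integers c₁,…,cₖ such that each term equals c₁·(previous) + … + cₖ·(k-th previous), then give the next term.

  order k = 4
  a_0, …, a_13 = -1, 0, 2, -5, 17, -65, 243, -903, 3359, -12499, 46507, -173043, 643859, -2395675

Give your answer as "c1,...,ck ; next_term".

  a_4 = -3·-5 + 2·2 + -2·0 + 2·-1 = 17
  a_5 = -3·17 + 2·-5 + -2·2 + 2·0 = -65
  a_6 = -3·-65 + 2·17 + -2·-5 + 2·2 = 243
  a_7 = -3·243 + 2·-65 + -2·17 + 2·-5 = -903
  a_8 = -3·-903 + 2·243 + -2·-65 + 2·17 = 3359
  a_9 = -3·3359 + 2·-903 + -2·243 + 2·-65 = -12499
  a_10 = -3·-12499 + 2·3359 + -2·-903 + 2·243 = 46507
  a_11 = -3·46507 + 2·-12499 + -2·3359 + 2·-903 = -173043
  a_12 = -3·-173043 + 2·46507 + -2·-12499 + 2·3359 = 643859
  a_13 = -3·643859 + 2·-173043 + -2·46507 + 2·-12499 = -2395675
  a_14 = -3·-2395675 + 2·643859 + -2·-173043 + 2·46507 = 8913843

-3,2,-2,2 ; 8913843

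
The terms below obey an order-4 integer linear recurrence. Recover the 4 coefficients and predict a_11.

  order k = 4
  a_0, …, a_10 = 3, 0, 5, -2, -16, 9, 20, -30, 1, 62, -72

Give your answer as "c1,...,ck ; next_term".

  a_4 = 0·-2 + -2·5 + 1·0 + -2·3 = -16
  a_5 = 0·-16 + -2·-2 + 1·5 + -2·0 = 9
  a_6 = 0·9 + -2·-16 + 1·-2 + -2·5 = 20
  a_7 = 0·20 + -2·9 + 1·-16 + -2·-2 = -30
  a_8 = 0·-30 + -2·20 + 1·9 + -2·-16 = 1
  a_9 = 0·1 + -2·-30 + 1·20 + -2·9 = 62
  a_10 = 0·62 + -2·1 + 1·-30 + -2·20 = -72
  a_11 = 0·-72 + -2·62 + 1·1 + -2·-30 = -63

0,-2,1,-2 ; -63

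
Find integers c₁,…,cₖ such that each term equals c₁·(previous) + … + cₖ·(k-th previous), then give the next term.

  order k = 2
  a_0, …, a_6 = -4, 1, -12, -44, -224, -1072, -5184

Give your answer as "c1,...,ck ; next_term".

4,4 ; -25024

  a_2 = 4·1 + 4·-4 = -12
  a_3 = 4·-12 + 4·1 = -44
  a_4 = 4·-44 + 4·-12 = -224
  a_5 = 4·-224 + 4·-44 = -1072
  a_6 = 4·-1072 + 4·-224 = -5184
  a_7 = 4·-5184 + 4·-1072 = -25024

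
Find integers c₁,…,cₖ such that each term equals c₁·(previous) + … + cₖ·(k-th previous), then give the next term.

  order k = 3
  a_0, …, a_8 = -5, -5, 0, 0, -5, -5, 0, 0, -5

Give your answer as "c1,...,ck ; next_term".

1,-1,1 ; -5

  a_3 = 1·0 + -1·-5 + 1·-5 = 0
  a_4 = 1·0 + -1·0 + 1·-5 = -5
  a_5 = 1·-5 + -1·0 + 1·0 = -5
  a_6 = 1·-5 + -1·-5 + 1·0 = 0
  a_7 = 1·0 + -1·-5 + 1·-5 = 0
  a_8 = 1·0 + -1·0 + 1·-5 = -5
  a_9 = 1·-5 + -1·0 + 1·0 = -5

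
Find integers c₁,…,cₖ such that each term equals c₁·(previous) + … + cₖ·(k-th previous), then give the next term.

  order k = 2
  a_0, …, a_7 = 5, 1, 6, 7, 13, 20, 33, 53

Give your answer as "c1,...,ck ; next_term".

  a_2 = 1·1 + 1·5 = 6
  a_3 = 1·6 + 1·1 = 7
  a_4 = 1·7 + 1·6 = 13
  a_5 = 1·13 + 1·7 = 20
  a_6 = 1·20 + 1·13 = 33
  a_7 = 1·33 + 1·20 = 53
  a_8 = 1·53 + 1·33 = 86

1,1 ; 86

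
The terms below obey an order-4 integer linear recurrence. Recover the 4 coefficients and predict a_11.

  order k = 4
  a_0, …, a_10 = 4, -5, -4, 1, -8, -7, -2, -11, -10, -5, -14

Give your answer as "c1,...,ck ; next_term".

  a_4 = 1·1 + 0·-4 + 1·-5 + -1·4 = -8
  a_5 = 1·-8 + 0·1 + 1·-4 + -1·-5 = -7
  a_6 = 1·-7 + 0·-8 + 1·1 + -1·-4 = -2
  a_7 = 1·-2 + 0·-7 + 1·-8 + -1·1 = -11
  a_8 = 1·-11 + 0·-2 + 1·-7 + -1·-8 = -10
  a_9 = 1·-10 + 0·-11 + 1·-2 + -1·-7 = -5
  a_10 = 1·-5 + 0·-10 + 1·-11 + -1·-2 = -14
  a_11 = 1·-14 + 0·-5 + 1·-10 + -1·-11 = -13

1,0,1,-1 ; -13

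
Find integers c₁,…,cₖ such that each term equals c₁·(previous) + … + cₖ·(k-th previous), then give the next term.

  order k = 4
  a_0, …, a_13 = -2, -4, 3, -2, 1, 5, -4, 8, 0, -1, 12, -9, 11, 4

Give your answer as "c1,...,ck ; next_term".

  a_4 = 0·-2 + 1·3 + 1·-4 + -1·-2 = 1
  a_5 = 0·1 + 1·-2 + 1·3 + -1·-4 = 5
  a_6 = 0·5 + 1·1 + 1·-2 + -1·3 = -4
  a_7 = 0·-4 + 1·5 + 1·1 + -1·-2 = 8
  a_8 = 0·8 + 1·-4 + 1·5 + -1·1 = 0
  a_9 = 0·0 + 1·8 + 1·-4 + -1·5 = -1
  a_10 = 0·-1 + 1·0 + 1·8 + -1·-4 = 12
  a_11 = 0·12 + 1·-1 + 1·0 + -1·8 = -9
  a_12 = 0·-9 + 1·12 + 1·-1 + -1·0 = 11
  a_13 = 0·11 + 1·-9 + 1·12 + -1·-1 = 4
  a_14 = 0·4 + 1·11 + 1·-9 + -1·12 = -10

0,1,1,-1 ; -10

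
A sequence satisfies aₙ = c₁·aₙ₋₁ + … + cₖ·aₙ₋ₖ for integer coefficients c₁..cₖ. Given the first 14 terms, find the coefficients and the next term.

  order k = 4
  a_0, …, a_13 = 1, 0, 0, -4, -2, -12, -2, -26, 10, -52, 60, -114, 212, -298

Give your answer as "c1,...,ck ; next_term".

  a_4 = 0·-4 + 3·0 + -1·0 + -2·1 = -2
  a_5 = 0·-2 + 3·-4 + -1·0 + -2·0 = -12
  a_6 = 0·-12 + 3·-2 + -1·-4 + -2·0 = -2
  a_7 = 0·-2 + 3·-12 + -1·-2 + -2·-4 = -26
  a_8 = 0·-26 + 3·-2 + -1·-12 + -2·-2 = 10
  a_9 = 0·10 + 3·-26 + -1·-2 + -2·-12 = -52
  a_10 = 0·-52 + 3·10 + -1·-26 + -2·-2 = 60
  a_11 = 0·60 + 3·-52 + -1·10 + -2·-26 = -114
  a_12 = 0·-114 + 3·60 + -1·-52 + -2·10 = 212
  a_13 = 0·212 + 3·-114 + -1·60 + -2·-52 = -298
  a_14 = 0·-298 + 3·212 + -1·-114 + -2·60 = 630

0,3,-1,-2 ; 630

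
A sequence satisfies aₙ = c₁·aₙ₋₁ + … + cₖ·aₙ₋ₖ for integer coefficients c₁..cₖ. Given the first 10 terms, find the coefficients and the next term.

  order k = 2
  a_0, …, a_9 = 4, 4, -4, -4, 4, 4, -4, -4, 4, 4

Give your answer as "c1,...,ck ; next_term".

0,-1 ; -4

  a_2 = 0·4 + -1·4 = -4
  a_3 = 0·-4 + -1·4 = -4
  a_4 = 0·-4 + -1·-4 = 4
  a_5 = 0·4 + -1·-4 = 4
  a_6 = 0·4 + -1·4 = -4
  a_7 = 0·-4 + -1·4 = -4
  a_8 = 0·-4 + -1·-4 = 4
  a_9 = 0·4 + -1·-4 = 4
  a_10 = 0·4 + -1·4 = -4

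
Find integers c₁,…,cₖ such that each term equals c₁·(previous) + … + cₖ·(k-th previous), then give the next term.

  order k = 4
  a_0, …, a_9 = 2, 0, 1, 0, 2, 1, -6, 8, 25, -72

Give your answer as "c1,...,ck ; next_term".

  a_4 = -1·0 + -4·1 + 3·0 + 3·2 = 2
  a_5 = -1·2 + -4·0 + 3·1 + 3·0 = 1
  a_6 = -1·1 + -4·2 + 3·0 + 3·1 = -6
  a_7 = -1·-6 + -4·1 + 3·2 + 3·0 = 8
  a_8 = -1·8 + -4·-6 + 3·1 + 3·2 = 25
  a_9 = -1·25 + -4·8 + 3·-6 + 3·1 = -72
  a_10 = -1·-72 + -4·25 + 3·8 + 3·-6 = -22

-1,-4,3,3 ; -22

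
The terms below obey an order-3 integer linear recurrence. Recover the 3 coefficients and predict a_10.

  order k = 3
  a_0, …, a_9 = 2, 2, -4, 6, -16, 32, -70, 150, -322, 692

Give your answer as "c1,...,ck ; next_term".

-1,2,-1 ; -1486

  a_3 = -1·-4 + 2·2 + -1·2 = 6
  a_4 = -1·6 + 2·-4 + -1·2 = -16
  a_5 = -1·-16 + 2·6 + -1·-4 = 32
  a_6 = -1·32 + 2·-16 + -1·6 = -70
  a_7 = -1·-70 + 2·32 + -1·-16 = 150
  a_8 = -1·150 + 2·-70 + -1·32 = -322
  a_9 = -1·-322 + 2·150 + -1·-70 = 692
  a_10 = -1·692 + 2·-322 + -1·150 = -1486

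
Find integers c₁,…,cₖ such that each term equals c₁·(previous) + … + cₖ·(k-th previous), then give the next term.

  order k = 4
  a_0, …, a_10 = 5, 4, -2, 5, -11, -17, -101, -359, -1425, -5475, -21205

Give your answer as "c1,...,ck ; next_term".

3,4,-2,-2 ; -81947

  a_4 = 3·5 + 4·-2 + -2·4 + -2·5 = -11
  a_5 = 3·-11 + 4·5 + -2·-2 + -2·4 = -17
  a_6 = 3·-17 + 4·-11 + -2·5 + -2·-2 = -101
  a_7 = 3·-101 + 4·-17 + -2·-11 + -2·5 = -359
  a_8 = 3·-359 + 4·-101 + -2·-17 + -2·-11 = -1425
  a_9 = 3·-1425 + 4·-359 + -2·-101 + -2·-17 = -5475
  a_10 = 3·-5475 + 4·-1425 + -2·-359 + -2·-101 = -21205
  a_11 = 3·-21205 + 4·-5475 + -2·-1425 + -2·-359 = -81947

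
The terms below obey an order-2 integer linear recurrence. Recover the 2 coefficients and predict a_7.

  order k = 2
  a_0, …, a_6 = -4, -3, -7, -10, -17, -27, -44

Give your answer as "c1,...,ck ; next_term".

  a_2 = 1·-3 + 1·-4 = -7
  a_3 = 1·-7 + 1·-3 = -10
  a_4 = 1·-10 + 1·-7 = -17
  a_5 = 1·-17 + 1·-10 = -27
  a_6 = 1·-27 + 1·-17 = -44
  a_7 = 1·-44 + 1·-27 = -71

1,1 ; -71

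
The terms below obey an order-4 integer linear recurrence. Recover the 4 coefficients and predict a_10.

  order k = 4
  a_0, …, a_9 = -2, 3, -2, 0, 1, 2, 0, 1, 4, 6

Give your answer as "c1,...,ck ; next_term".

  a_4 = 1·0 + 0·-2 + 1·3 + 1·-2 = 1
  a_5 = 1·1 + 0·0 + 1·-2 + 1·3 = 2
  a_6 = 1·2 + 0·1 + 1·0 + 1·-2 = 0
  a_7 = 1·0 + 0·2 + 1·1 + 1·0 = 1
  a_8 = 1·1 + 0·0 + 1·2 + 1·1 = 4
  a_9 = 1·4 + 0·1 + 1·0 + 1·2 = 6
  a_10 = 1·6 + 0·4 + 1·1 + 1·0 = 7

1,0,1,1 ; 7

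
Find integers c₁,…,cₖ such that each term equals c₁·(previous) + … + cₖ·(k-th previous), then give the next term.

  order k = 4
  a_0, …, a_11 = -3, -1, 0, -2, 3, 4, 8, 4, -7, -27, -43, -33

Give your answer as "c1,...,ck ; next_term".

  a_4 = 1·-2 + 0·0 + -2·-1 + -1·-3 = 3
  a_5 = 1·3 + 0·-2 + -2·0 + -1·-1 = 4
  a_6 = 1·4 + 0·3 + -2·-2 + -1·0 = 8
  a_7 = 1·8 + 0·4 + -2·3 + -1·-2 = 4
  a_8 = 1·4 + 0·8 + -2·4 + -1·3 = -7
  a_9 = 1·-7 + 0·4 + -2·8 + -1·4 = -27
  a_10 = 1·-27 + 0·-7 + -2·4 + -1·8 = -43
  a_11 = 1·-43 + 0·-27 + -2·-7 + -1·4 = -33
  a_12 = 1·-33 + 0·-43 + -2·-27 + -1·-7 = 28

1,0,-2,-1 ; 28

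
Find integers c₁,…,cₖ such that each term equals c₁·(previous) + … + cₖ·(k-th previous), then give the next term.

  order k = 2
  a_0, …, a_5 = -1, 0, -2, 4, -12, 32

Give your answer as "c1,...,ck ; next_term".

-2,2 ; -88

  a_2 = -2·0 + 2·-1 = -2
  a_3 = -2·-2 + 2·0 = 4
  a_4 = -2·4 + 2·-2 = -12
  a_5 = -2·-12 + 2·4 = 32
  a_6 = -2·32 + 2·-12 = -88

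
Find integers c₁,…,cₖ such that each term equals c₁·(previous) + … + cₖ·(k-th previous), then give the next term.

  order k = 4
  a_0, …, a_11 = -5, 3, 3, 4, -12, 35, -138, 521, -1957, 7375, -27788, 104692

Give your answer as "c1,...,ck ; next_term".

  a_4 = -4·4 + -1·3 + -1·3 + -2·-5 = -12
  a_5 = -4·-12 + -1·4 + -1·3 + -2·3 = 35
  a_6 = -4·35 + -1·-12 + -1·4 + -2·3 = -138
  a_7 = -4·-138 + -1·35 + -1·-12 + -2·4 = 521
  a_8 = -4·521 + -1·-138 + -1·35 + -2·-12 = -1957
  a_9 = -4·-1957 + -1·521 + -1·-138 + -2·35 = 7375
  a_10 = -4·7375 + -1·-1957 + -1·521 + -2·-138 = -27788
  a_11 = -4·-27788 + -1·7375 + -1·-1957 + -2·521 = 104692
  a_12 = -4·104692 + -1·-27788 + -1·7375 + -2·-1957 = -394441

-4,-1,-1,-2 ; -394441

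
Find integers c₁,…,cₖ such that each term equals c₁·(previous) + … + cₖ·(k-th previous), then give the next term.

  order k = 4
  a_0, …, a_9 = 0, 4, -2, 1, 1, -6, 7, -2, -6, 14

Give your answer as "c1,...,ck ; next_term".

-1,-1,0,-1 ; -15

  a_4 = -1·1 + -1·-2 + 0·4 + -1·0 = 1
  a_5 = -1·1 + -1·1 + 0·-2 + -1·4 = -6
  a_6 = -1·-6 + -1·1 + 0·1 + -1·-2 = 7
  a_7 = -1·7 + -1·-6 + 0·1 + -1·1 = -2
  a_8 = -1·-2 + -1·7 + 0·-6 + -1·1 = -6
  a_9 = -1·-6 + -1·-2 + 0·7 + -1·-6 = 14
  a_10 = -1·14 + -1·-6 + 0·-2 + -1·7 = -15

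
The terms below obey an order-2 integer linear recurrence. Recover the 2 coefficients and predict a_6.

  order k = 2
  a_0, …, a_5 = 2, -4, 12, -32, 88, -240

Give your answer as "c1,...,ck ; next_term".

  a_2 = -2·-4 + 2·2 = 12
  a_3 = -2·12 + 2·-4 = -32
  a_4 = -2·-32 + 2·12 = 88
  a_5 = -2·88 + 2·-32 = -240
  a_6 = -2·-240 + 2·88 = 656

-2,2 ; 656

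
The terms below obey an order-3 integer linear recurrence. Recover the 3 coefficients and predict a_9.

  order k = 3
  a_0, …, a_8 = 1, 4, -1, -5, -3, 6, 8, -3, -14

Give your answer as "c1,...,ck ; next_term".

  a_3 = 0·-1 + -1·4 + -1·1 = -5
  a_4 = 0·-5 + -1·-1 + -1·4 = -3
  a_5 = 0·-3 + -1·-5 + -1·-1 = 6
  a_6 = 0·6 + -1·-3 + -1·-5 = 8
  a_7 = 0·8 + -1·6 + -1·-3 = -3
  a_8 = 0·-3 + -1·8 + -1·6 = -14
  a_9 = 0·-14 + -1·-3 + -1·8 = -5

0,-1,-1 ; -5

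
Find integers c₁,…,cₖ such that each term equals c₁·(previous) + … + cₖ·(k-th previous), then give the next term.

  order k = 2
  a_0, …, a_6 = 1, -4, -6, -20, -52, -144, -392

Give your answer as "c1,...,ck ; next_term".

  a_2 = 2·-4 + 2·1 = -6
  a_3 = 2·-6 + 2·-4 = -20
  a_4 = 2·-20 + 2·-6 = -52
  a_5 = 2·-52 + 2·-20 = -144
  a_6 = 2·-144 + 2·-52 = -392
  a_7 = 2·-392 + 2·-144 = -1072

2,2 ; -1072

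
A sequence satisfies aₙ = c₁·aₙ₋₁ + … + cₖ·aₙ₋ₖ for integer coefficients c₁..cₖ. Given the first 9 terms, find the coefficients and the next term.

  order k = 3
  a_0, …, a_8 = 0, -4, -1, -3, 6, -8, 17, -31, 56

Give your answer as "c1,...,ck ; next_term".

-1,1,-1 ; -104

  a_3 = -1·-1 + 1·-4 + -1·0 = -3
  a_4 = -1·-3 + 1·-1 + -1·-4 = 6
  a_5 = -1·6 + 1·-3 + -1·-1 = -8
  a_6 = -1·-8 + 1·6 + -1·-3 = 17
  a_7 = -1·17 + 1·-8 + -1·6 = -31
  a_8 = -1·-31 + 1·17 + -1·-8 = 56
  a_9 = -1·56 + 1·-31 + -1·17 = -104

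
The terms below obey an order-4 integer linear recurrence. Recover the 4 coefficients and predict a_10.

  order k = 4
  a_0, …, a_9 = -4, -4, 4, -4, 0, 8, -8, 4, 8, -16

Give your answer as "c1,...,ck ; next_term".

  a_4 = 0·-4 + 0·4 + 1·-4 + -1·-4 = 0
  a_5 = 0·0 + 0·-4 + 1·4 + -1·-4 = 8
  a_6 = 0·8 + 0·0 + 1·-4 + -1·4 = -8
  a_7 = 0·-8 + 0·8 + 1·0 + -1·-4 = 4
  a_8 = 0·4 + 0·-8 + 1·8 + -1·0 = 8
  a_9 = 0·8 + 0·4 + 1·-8 + -1·8 = -16
  a_10 = 0·-16 + 0·8 + 1·4 + -1·-8 = 12

0,0,1,-1 ; 12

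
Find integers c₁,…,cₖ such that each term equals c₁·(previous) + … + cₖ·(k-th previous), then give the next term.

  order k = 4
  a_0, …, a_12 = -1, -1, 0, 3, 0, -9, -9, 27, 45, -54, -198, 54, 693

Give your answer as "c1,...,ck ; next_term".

  a_4 = 0·3 + -2·0 + -3·-1 + 3·-1 = 0
  a_5 = 0·0 + -2·3 + -3·0 + 3·-1 = -9
  a_6 = 0·-9 + -2·0 + -3·3 + 3·0 = -9
  a_7 = 0·-9 + -2·-9 + -3·0 + 3·3 = 27
  a_8 = 0·27 + -2·-9 + -3·-9 + 3·0 = 45
  a_9 = 0·45 + -2·27 + -3·-9 + 3·-9 = -54
  a_10 = 0·-54 + -2·45 + -3·27 + 3·-9 = -198
  a_11 = 0·-198 + -2·-54 + -3·45 + 3·27 = 54
  a_12 = 0·54 + -2·-198 + -3·-54 + 3·45 = 693
  a_13 = 0·693 + -2·54 + -3·-198 + 3·-54 = 324

0,-2,-3,3 ; 324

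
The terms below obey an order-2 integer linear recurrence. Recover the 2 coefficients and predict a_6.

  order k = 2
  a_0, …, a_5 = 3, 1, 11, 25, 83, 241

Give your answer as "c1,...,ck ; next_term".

2,3 ; 731

  a_2 = 2·1 + 3·3 = 11
  a_3 = 2·11 + 3·1 = 25
  a_4 = 2·25 + 3·11 = 83
  a_5 = 2·83 + 3·25 = 241
  a_6 = 2·241 + 3·83 = 731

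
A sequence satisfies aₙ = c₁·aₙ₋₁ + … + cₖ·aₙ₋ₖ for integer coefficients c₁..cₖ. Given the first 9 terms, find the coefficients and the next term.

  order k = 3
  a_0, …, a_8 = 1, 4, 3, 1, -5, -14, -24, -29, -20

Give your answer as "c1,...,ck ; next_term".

2,-1,-1 ; 13

  a_3 = 2·3 + -1·4 + -1·1 = 1
  a_4 = 2·1 + -1·3 + -1·4 = -5
  a_5 = 2·-5 + -1·1 + -1·3 = -14
  a_6 = 2·-14 + -1·-5 + -1·1 = -24
  a_7 = 2·-24 + -1·-14 + -1·-5 = -29
  a_8 = 2·-29 + -1·-24 + -1·-14 = -20
  a_9 = 2·-20 + -1·-29 + -1·-24 = 13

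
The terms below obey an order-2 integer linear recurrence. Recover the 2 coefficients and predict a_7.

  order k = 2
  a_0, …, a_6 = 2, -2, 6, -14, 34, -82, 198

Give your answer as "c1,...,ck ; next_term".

-2,1 ; -478

  a_2 = -2·-2 + 1·2 = 6
  a_3 = -2·6 + 1·-2 = -14
  a_4 = -2·-14 + 1·6 = 34
  a_5 = -2·34 + 1·-14 = -82
  a_6 = -2·-82 + 1·34 = 198
  a_7 = -2·198 + 1·-82 = -478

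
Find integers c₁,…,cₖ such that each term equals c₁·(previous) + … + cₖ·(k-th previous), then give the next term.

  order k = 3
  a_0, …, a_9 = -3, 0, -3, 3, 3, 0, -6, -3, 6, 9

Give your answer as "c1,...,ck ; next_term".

0,-1,-1 ; -3

  a_3 = 0·-3 + -1·0 + -1·-3 = 3
  a_4 = 0·3 + -1·-3 + -1·0 = 3
  a_5 = 0·3 + -1·3 + -1·-3 = 0
  a_6 = 0·0 + -1·3 + -1·3 = -6
  a_7 = 0·-6 + -1·0 + -1·3 = -3
  a_8 = 0·-3 + -1·-6 + -1·0 = 6
  a_9 = 0·6 + -1·-3 + -1·-6 = 9
  a_10 = 0·9 + -1·6 + -1·-3 = -3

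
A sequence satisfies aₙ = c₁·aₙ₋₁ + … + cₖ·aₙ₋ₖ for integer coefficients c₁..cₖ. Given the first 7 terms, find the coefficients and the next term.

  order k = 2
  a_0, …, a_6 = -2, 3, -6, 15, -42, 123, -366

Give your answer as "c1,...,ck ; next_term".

-4,-3 ; 1095

  a_2 = -4·3 + -3·-2 = -6
  a_3 = -4·-6 + -3·3 = 15
  a_4 = -4·15 + -3·-6 = -42
  a_5 = -4·-42 + -3·15 = 123
  a_6 = -4·123 + -3·-42 = -366
  a_7 = -4·-366 + -3·123 = 1095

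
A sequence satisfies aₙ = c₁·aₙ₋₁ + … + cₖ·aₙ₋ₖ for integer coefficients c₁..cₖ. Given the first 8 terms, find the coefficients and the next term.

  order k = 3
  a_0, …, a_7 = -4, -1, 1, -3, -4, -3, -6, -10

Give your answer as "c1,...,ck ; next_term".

  a_3 = 1·1 + 0·-1 + 1·-4 = -3
  a_4 = 1·-3 + 0·1 + 1·-1 = -4
  a_5 = 1·-4 + 0·-3 + 1·1 = -3
  a_6 = 1·-3 + 0·-4 + 1·-3 = -6
  a_7 = 1·-6 + 0·-3 + 1·-4 = -10
  a_8 = 1·-10 + 0·-6 + 1·-3 = -13

1,0,1 ; -13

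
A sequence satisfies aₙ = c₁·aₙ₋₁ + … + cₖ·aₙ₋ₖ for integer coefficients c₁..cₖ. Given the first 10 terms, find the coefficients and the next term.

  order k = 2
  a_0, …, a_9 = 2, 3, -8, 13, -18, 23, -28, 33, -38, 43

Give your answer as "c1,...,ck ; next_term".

  a_2 = -2·3 + -1·2 = -8
  a_3 = -2·-8 + -1·3 = 13
  a_4 = -2·13 + -1·-8 = -18
  a_5 = -2·-18 + -1·13 = 23
  a_6 = -2·23 + -1·-18 = -28
  a_7 = -2·-28 + -1·23 = 33
  a_8 = -2·33 + -1·-28 = -38
  a_9 = -2·-38 + -1·33 = 43
  a_10 = -2·43 + -1·-38 = -48

-2,-1 ; -48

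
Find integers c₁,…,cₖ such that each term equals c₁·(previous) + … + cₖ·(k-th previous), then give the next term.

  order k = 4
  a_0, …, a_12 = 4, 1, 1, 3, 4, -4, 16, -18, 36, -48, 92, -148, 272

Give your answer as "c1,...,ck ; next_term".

-2,0,2,2 ; -456

  a_4 = -2·3 + 0·1 + 2·1 + 2·4 = 4
  a_5 = -2·4 + 0·3 + 2·1 + 2·1 = -4
  a_6 = -2·-4 + 0·4 + 2·3 + 2·1 = 16
  a_7 = -2·16 + 0·-4 + 2·4 + 2·3 = -18
  a_8 = -2·-18 + 0·16 + 2·-4 + 2·4 = 36
  a_9 = -2·36 + 0·-18 + 2·16 + 2·-4 = -48
  a_10 = -2·-48 + 0·36 + 2·-18 + 2·16 = 92
  a_11 = -2·92 + 0·-48 + 2·36 + 2·-18 = -148
  a_12 = -2·-148 + 0·92 + 2·-48 + 2·36 = 272
  a_13 = -2·272 + 0·-148 + 2·92 + 2·-48 = -456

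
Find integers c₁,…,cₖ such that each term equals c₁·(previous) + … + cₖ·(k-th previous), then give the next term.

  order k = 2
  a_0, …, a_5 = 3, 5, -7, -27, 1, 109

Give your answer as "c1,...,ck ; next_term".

1,-4 ; 105

  a_2 = 1·5 + -4·3 = -7
  a_3 = 1·-7 + -4·5 = -27
  a_4 = 1·-27 + -4·-7 = 1
  a_5 = 1·1 + -4·-27 = 109
  a_6 = 1·109 + -4·1 = 105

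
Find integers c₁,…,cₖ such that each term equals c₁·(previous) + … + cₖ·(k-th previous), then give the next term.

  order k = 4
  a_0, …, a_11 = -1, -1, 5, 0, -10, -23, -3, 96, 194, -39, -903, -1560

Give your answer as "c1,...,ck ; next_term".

  a_4 = 1·0 + -3·5 + -3·-1 + -2·-1 = -10
  a_5 = 1·-10 + -3·0 + -3·5 + -2·-1 = -23
  a_6 = 1·-23 + -3·-10 + -3·0 + -2·5 = -3
  a_7 = 1·-3 + -3·-23 + -3·-10 + -2·0 = 96
  a_8 = 1·96 + -3·-3 + -3·-23 + -2·-10 = 194
  a_9 = 1·194 + -3·96 + -3·-3 + -2·-23 = -39
  a_10 = 1·-39 + -3·194 + -3·96 + -2·-3 = -903
  a_11 = 1·-903 + -3·-39 + -3·194 + -2·96 = -1560
  a_12 = 1·-1560 + -3·-903 + -3·-39 + -2·194 = 878

1,-3,-3,-2 ; 878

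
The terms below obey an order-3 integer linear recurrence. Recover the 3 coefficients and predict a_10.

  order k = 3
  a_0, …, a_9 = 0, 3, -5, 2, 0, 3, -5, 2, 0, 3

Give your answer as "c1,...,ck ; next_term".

  a_3 = -1·-5 + -1·3 + -1·0 = 2
  a_4 = -1·2 + -1·-5 + -1·3 = 0
  a_5 = -1·0 + -1·2 + -1·-5 = 3
  a_6 = -1·3 + -1·0 + -1·2 = -5
  a_7 = -1·-5 + -1·3 + -1·0 = 2
  a_8 = -1·2 + -1·-5 + -1·3 = 0
  a_9 = -1·0 + -1·2 + -1·-5 = 3
  a_10 = -1·3 + -1·0 + -1·2 = -5

-1,-1,-1 ; -5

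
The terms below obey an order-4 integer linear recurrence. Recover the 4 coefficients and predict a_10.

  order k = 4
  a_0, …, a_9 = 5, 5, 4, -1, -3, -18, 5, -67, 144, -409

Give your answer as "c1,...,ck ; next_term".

-1,4,-3,-1 ; 1181

  a_4 = -1·-1 + 4·4 + -3·5 + -1·5 = -3
  a_5 = -1·-3 + 4·-1 + -3·4 + -1·5 = -18
  a_6 = -1·-18 + 4·-3 + -3·-1 + -1·4 = 5
  a_7 = -1·5 + 4·-18 + -3·-3 + -1·-1 = -67
  a_8 = -1·-67 + 4·5 + -3·-18 + -1·-3 = 144
  a_9 = -1·144 + 4·-67 + -3·5 + -1·-18 = -409
  a_10 = -1·-409 + 4·144 + -3·-67 + -1·5 = 1181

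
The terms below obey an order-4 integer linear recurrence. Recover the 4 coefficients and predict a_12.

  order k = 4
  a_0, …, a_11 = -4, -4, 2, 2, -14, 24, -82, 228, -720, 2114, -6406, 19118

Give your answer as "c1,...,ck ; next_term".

-2,3,1,3 ; -57500

  a_4 = -2·2 + 3·2 + 1·-4 + 3·-4 = -14
  a_5 = -2·-14 + 3·2 + 1·2 + 3·-4 = 24
  a_6 = -2·24 + 3·-14 + 1·2 + 3·2 = -82
  a_7 = -2·-82 + 3·24 + 1·-14 + 3·2 = 228
  a_8 = -2·228 + 3·-82 + 1·24 + 3·-14 = -720
  a_9 = -2·-720 + 3·228 + 1·-82 + 3·24 = 2114
  a_10 = -2·2114 + 3·-720 + 1·228 + 3·-82 = -6406
  a_11 = -2·-6406 + 3·2114 + 1·-720 + 3·228 = 19118
  a_12 = -2·19118 + 3·-6406 + 1·2114 + 3·-720 = -57500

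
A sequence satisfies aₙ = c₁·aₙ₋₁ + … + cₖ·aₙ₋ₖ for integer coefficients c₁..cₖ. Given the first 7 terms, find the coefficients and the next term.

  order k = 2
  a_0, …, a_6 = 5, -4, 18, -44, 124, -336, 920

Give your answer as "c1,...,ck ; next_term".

-2,2 ; -2512

  a_2 = -2·-4 + 2·5 = 18
  a_3 = -2·18 + 2·-4 = -44
  a_4 = -2·-44 + 2·18 = 124
  a_5 = -2·124 + 2·-44 = -336
  a_6 = -2·-336 + 2·124 = 920
  a_7 = -2·920 + 2·-336 = -2512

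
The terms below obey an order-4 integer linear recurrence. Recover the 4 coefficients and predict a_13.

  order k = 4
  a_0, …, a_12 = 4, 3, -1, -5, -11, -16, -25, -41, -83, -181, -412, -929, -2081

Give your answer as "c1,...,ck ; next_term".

3,-1,-3,3 ; -4621

  a_4 = 3·-5 + -1·-1 + -3·3 + 3·4 = -11
  a_5 = 3·-11 + -1·-5 + -3·-1 + 3·3 = -16
  a_6 = 3·-16 + -1·-11 + -3·-5 + 3·-1 = -25
  a_7 = 3·-25 + -1·-16 + -3·-11 + 3·-5 = -41
  a_8 = 3·-41 + -1·-25 + -3·-16 + 3·-11 = -83
  a_9 = 3·-83 + -1·-41 + -3·-25 + 3·-16 = -181
  a_10 = 3·-181 + -1·-83 + -3·-41 + 3·-25 = -412
  a_11 = 3·-412 + -1·-181 + -3·-83 + 3·-41 = -929
  a_12 = 3·-929 + -1·-412 + -3·-181 + 3·-83 = -2081
  a_13 = 3·-2081 + -1·-929 + -3·-412 + 3·-181 = -4621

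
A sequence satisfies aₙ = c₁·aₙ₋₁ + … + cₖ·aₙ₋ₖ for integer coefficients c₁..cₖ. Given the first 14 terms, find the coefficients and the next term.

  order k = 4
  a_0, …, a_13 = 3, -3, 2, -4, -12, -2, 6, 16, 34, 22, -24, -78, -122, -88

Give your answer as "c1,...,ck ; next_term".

1,-1,0,-2 ; 82

  a_4 = 1·-4 + -1·2 + 0·-3 + -2·3 = -12
  a_5 = 1·-12 + -1·-4 + 0·2 + -2·-3 = -2
  a_6 = 1·-2 + -1·-12 + 0·-4 + -2·2 = 6
  a_7 = 1·6 + -1·-2 + 0·-12 + -2·-4 = 16
  a_8 = 1·16 + -1·6 + 0·-2 + -2·-12 = 34
  a_9 = 1·34 + -1·16 + 0·6 + -2·-2 = 22
  a_10 = 1·22 + -1·34 + 0·16 + -2·6 = -24
  a_11 = 1·-24 + -1·22 + 0·34 + -2·16 = -78
  a_12 = 1·-78 + -1·-24 + 0·22 + -2·34 = -122
  a_13 = 1·-122 + -1·-78 + 0·-24 + -2·22 = -88
  a_14 = 1·-88 + -1·-122 + 0·-78 + -2·-24 = 82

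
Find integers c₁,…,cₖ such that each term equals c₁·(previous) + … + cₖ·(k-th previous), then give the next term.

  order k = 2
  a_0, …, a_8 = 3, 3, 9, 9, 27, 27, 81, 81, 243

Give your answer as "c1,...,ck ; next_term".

  a_2 = 0·3 + 3·3 = 9
  a_3 = 0·9 + 3·3 = 9
  a_4 = 0·9 + 3·9 = 27
  a_5 = 0·27 + 3·9 = 27
  a_6 = 0·27 + 3·27 = 81
  a_7 = 0·81 + 3·27 = 81
  a_8 = 0·81 + 3·81 = 243
  a_9 = 0·243 + 3·81 = 243

0,3 ; 243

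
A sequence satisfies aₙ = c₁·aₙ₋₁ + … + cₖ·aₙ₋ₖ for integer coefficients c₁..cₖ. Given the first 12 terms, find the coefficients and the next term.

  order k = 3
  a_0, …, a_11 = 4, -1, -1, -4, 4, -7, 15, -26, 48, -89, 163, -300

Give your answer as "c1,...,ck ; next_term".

-1,1,-1 ; 552

  a_3 = -1·-1 + 1·-1 + -1·4 = -4
  a_4 = -1·-4 + 1·-1 + -1·-1 = 4
  a_5 = -1·4 + 1·-4 + -1·-1 = -7
  a_6 = -1·-7 + 1·4 + -1·-4 = 15
  a_7 = -1·15 + 1·-7 + -1·4 = -26
  a_8 = -1·-26 + 1·15 + -1·-7 = 48
  a_9 = -1·48 + 1·-26 + -1·15 = -89
  a_10 = -1·-89 + 1·48 + -1·-26 = 163
  a_11 = -1·163 + 1·-89 + -1·48 = -300
  a_12 = -1·-300 + 1·163 + -1·-89 = 552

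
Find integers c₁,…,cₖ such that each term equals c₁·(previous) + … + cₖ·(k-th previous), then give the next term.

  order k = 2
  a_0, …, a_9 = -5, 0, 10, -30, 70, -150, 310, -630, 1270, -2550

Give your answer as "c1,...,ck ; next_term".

  a_2 = -3·0 + -2·-5 = 10
  a_3 = -3·10 + -2·0 = -30
  a_4 = -3·-30 + -2·10 = 70
  a_5 = -3·70 + -2·-30 = -150
  a_6 = -3·-150 + -2·70 = 310
  a_7 = -3·310 + -2·-150 = -630
  a_8 = -3·-630 + -2·310 = 1270
  a_9 = -3·1270 + -2·-630 = -2550
  a_10 = -3·-2550 + -2·1270 = 5110

-3,-2 ; 5110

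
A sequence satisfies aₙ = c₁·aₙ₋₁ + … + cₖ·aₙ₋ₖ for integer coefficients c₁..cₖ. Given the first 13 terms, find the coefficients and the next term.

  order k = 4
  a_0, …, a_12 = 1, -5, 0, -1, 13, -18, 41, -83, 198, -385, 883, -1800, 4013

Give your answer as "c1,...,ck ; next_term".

0,3,-2,3 ; -8321

  a_4 = 0·-1 + 3·0 + -2·-5 + 3·1 = 13
  a_5 = 0·13 + 3·-1 + -2·0 + 3·-5 = -18
  a_6 = 0·-18 + 3·13 + -2·-1 + 3·0 = 41
  a_7 = 0·41 + 3·-18 + -2·13 + 3·-1 = -83
  a_8 = 0·-83 + 3·41 + -2·-18 + 3·13 = 198
  a_9 = 0·198 + 3·-83 + -2·41 + 3·-18 = -385
  a_10 = 0·-385 + 3·198 + -2·-83 + 3·41 = 883
  a_11 = 0·883 + 3·-385 + -2·198 + 3·-83 = -1800
  a_12 = 0·-1800 + 3·883 + -2·-385 + 3·198 = 4013
  a_13 = 0·4013 + 3·-1800 + -2·883 + 3·-385 = -8321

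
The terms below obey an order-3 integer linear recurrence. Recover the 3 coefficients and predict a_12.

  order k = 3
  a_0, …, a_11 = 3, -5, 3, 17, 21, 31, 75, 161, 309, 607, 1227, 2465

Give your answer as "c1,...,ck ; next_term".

2,-1,2 ; 4917

  a_3 = 2·3 + -1·-5 + 2·3 = 17
  a_4 = 2·17 + -1·3 + 2·-5 = 21
  a_5 = 2·21 + -1·17 + 2·3 = 31
  a_6 = 2·31 + -1·21 + 2·17 = 75
  a_7 = 2·75 + -1·31 + 2·21 = 161
  a_8 = 2·161 + -1·75 + 2·31 = 309
  a_9 = 2·309 + -1·161 + 2·75 = 607
  a_10 = 2·607 + -1·309 + 2·161 = 1227
  a_11 = 2·1227 + -1·607 + 2·309 = 2465
  a_12 = 2·2465 + -1·1227 + 2·607 = 4917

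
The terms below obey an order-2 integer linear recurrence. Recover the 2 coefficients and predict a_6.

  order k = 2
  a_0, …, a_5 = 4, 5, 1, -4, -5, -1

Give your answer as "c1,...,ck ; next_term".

1,-1 ; 4

  a_2 = 1·5 + -1·4 = 1
  a_3 = 1·1 + -1·5 = -4
  a_4 = 1·-4 + -1·1 = -5
  a_5 = 1·-5 + -1·-4 = -1
  a_6 = 1·-1 + -1·-5 = 4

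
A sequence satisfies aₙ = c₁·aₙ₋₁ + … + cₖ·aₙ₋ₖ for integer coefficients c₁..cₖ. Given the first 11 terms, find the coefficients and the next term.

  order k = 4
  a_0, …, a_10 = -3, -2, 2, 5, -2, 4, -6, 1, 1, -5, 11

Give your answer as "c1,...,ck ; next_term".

  a_4 = -1·5 + 0·2 + 0·-2 + -1·-3 = -2
  a_5 = -1·-2 + 0·5 + 0·2 + -1·-2 = 4
  a_6 = -1·4 + 0·-2 + 0·5 + -1·2 = -6
  a_7 = -1·-6 + 0·4 + 0·-2 + -1·5 = 1
  a_8 = -1·1 + 0·-6 + 0·4 + -1·-2 = 1
  a_9 = -1·1 + 0·1 + 0·-6 + -1·4 = -5
  a_10 = -1·-5 + 0·1 + 0·1 + -1·-6 = 11
  a_11 = -1·11 + 0·-5 + 0·1 + -1·1 = -12

-1,0,0,-1 ; -12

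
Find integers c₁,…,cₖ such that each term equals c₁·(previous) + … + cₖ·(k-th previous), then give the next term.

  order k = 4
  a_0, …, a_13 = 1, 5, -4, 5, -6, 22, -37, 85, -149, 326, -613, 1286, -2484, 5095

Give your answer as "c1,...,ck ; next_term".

-1,2,1,2 ; -10003

  a_4 = -1·5 + 2·-4 + 1·5 + 2·1 = -6
  a_5 = -1·-6 + 2·5 + 1·-4 + 2·5 = 22
  a_6 = -1·22 + 2·-6 + 1·5 + 2·-4 = -37
  a_7 = -1·-37 + 2·22 + 1·-6 + 2·5 = 85
  a_8 = -1·85 + 2·-37 + 1·22 + 2·-6 = -149
  a_9 = -1·-149 + 2·85 + 1·-37 + 2·22 = 326
  a_10 = -1·326 + 2·-149 + 1·85 + 2·-37 = -613
  a_11 = -1·-613 + 2·326 + 1·-149 + 2·85 = 1286
  a_12 = -1·1286 + 2·-613 + 1·326 + 2·-149 = -2484
  a_13 = -1·-2484 + 2·1286 + 1·-613 + 2·326 = 5095
  a_14 = -1·5095 + 2·-2484 + 1·1286 + 2·-613 = -10003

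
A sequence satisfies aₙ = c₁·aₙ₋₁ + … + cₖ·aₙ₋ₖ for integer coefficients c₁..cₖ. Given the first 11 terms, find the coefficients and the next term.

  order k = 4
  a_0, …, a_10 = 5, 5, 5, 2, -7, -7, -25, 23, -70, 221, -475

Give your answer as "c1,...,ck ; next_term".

  a_4 = -1·2 + 3·5 + -3·5 + -1·5 = -7
  a_5 = -1·-7 + 3·2 + -3·5 + -1·5 = -7
  a_6 = -1·-7 + 3·-7 + -3·2 + -1·5 = -25
  a_7 = -1·-25 + 3·-7 + -3·-7 + -1·2 = 23
  a_8 = -1·23 + 3·-25 + -3·-7 + -1·-7 = -70
  a_9 = -1·-70 + 3·23 + -3·-25 + -1·-7 = 221
  a_10 = -1·221 + 3·-70 + -3·23 + -1·-25 = -475
  a_11 = -1·-475 + 3·221 + -3·-70 + -1·23 = 1325

-1,3,-3,-1 ; 1325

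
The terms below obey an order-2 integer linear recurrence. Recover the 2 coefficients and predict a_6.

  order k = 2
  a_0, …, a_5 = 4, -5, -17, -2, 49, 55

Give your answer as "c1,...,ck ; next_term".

1,-3 ; -92

  a_2 = 1·-5 + -3·4 = -17
  a_3 = 1·-17 + -3·-5 = -2
  a_4 = 1·-2 + -3·-17 = 49
  a_5 = 1·49 + -3·-2 = 55
  a_6 = 1·55 + -3·49 = -92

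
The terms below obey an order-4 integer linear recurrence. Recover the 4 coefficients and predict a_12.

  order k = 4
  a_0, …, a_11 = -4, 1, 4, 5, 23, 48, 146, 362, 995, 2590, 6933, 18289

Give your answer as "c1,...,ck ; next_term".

  a_4 = 2·5 + 3·4 + -3·1 + -1·-4 = 23
  a_5 = 2·23 + 3·5 + -3·4 + -1·1 = 48
  a_6 = 2·48 + 3·23 + -3·5 + -1·4 = 146
  a_7 = 2·146 + 3·48 + -3·23 + -1·5 = 362
  a_8 = 2·362 + 3·146 + -3·48 + -1·23 = 995
  a_9 = 2·995 + 3·362 + -3·146 + -1·48 = 2590
  a_10 = 2·2590 + 3·995 + -3·362 + -1·146 = 6933
  a_11 = 2·6933 + 3·2590 + -3·995 + -1·362 = 18289
  a_12 = 2·18289 + 3·6933 + -3·2590 + -1·995 = 48612

2,3,-3,-1 ; 48612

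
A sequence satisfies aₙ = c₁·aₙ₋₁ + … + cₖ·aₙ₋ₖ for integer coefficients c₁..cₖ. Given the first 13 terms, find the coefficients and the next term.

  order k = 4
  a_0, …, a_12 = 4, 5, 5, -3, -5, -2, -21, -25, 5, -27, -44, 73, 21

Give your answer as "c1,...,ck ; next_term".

1,-1,3,-3 ; -103

  a_4 = 1·-3 + -1·5 + 3·5 + -3·4 = -5
  a_5 = 1·-5 + -1·-3 + 3·5 + -3·5 = -2
  a_6 = 1·-2 + -1·-5 + 3·-3 + -3·5 = -21
  a_7 = 1·-21 + -1·-2 + 3·-5 + -3·-3 = -25
  a_8 = 1·-25 + -1·-21 + 3·-2 + -3·-5 = 5
  a_9 = 1·5 + -1·-25 + 3·-21 + -3·-2 = -27
  a_10 = 1·-27 + -1·5 + 3·-25 + -3·-21 = -44
  a_11 = 1·-44 + -1·-27 + 3·5 + -3·-25 = 73
  a_12 = 1·73 + -1·-44 + 3·-27 + -3·5 = 21
  a_13 = 1·21 + -1·73 + 3·-44 + -3·-27 = -103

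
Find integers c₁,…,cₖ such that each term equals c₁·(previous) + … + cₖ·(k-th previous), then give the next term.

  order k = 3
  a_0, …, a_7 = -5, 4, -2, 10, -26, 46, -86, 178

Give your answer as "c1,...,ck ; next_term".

-2,-1,-2 ; -362

  a_3 = -2·-2 + -1·4 + -2·-5 = 10
  a_4 = -2·10 + -1·-2 + -2·4 = -26
  a_5 = -2·-26 + -1·10 + -2·-2 = 46
  a_6 = -2·46 + -1·-26 + -2·10 = -86
  a_7 = -2·-86 + -1·46 + -2·-26 = 178
  a_8 = -2·178 + -1·-86 + -2·46 = -362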